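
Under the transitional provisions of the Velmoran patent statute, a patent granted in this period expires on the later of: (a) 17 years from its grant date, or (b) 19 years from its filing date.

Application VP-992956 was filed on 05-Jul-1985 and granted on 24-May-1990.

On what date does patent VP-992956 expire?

(a) grant + 17 years → 24 May 2007.
(b) filing + 19 years → 5 July 2004.
Later of the two: 24 May 2007.

2007-05-24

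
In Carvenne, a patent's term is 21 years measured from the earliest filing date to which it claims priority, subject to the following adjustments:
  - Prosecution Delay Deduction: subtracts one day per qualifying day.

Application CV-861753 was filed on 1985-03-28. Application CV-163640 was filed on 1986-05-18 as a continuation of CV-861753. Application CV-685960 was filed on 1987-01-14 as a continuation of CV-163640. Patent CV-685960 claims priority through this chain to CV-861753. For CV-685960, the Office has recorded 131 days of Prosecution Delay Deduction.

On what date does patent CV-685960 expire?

Earliest priority filing: 28 March 1985.
Base term: 28 March 1985 + 21 years → 28 March 2006.
Prosecution Delay Deduction: −131 days → 17 November 2005.

November 17, 2005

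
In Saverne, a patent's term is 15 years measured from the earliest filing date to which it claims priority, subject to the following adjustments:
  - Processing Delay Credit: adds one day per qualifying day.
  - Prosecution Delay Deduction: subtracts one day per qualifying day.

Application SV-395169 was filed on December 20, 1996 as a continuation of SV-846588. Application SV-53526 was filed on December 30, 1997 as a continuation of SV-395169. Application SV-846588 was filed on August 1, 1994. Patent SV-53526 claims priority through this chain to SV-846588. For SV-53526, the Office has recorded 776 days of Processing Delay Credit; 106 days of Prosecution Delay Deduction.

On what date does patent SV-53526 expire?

Earliest priority filing: 1 August 1994.
Base term: 1 August 1994 + 15 years → 1 August 2009.
Processing Delay Credit: +776 days → 16 September 2011.
Prosecution Delay Deduction: −106 days → 2 June 2011.

June 2, 2011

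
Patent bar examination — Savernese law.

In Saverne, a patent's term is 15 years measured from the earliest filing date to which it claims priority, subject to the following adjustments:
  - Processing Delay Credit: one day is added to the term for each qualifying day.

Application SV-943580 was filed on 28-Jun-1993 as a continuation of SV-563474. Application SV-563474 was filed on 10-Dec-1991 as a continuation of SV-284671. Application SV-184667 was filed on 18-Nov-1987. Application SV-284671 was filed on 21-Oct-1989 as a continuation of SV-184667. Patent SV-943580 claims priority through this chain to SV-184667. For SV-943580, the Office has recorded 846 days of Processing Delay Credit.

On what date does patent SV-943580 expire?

Earliest priority filing: 18 November 1987.
Base term: 18 November 1987 + 15 years → 18 November 2002.
Processing Delay Credit: +846 days → 13 March 2005.

March 13, 2005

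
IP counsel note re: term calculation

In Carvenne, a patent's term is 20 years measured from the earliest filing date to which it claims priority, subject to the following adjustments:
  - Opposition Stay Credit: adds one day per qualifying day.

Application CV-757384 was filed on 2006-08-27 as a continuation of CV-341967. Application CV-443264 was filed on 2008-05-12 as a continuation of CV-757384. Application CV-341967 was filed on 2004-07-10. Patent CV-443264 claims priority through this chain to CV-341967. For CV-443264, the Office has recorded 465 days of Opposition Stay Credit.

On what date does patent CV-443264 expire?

Earliest priority filing: 10 July 2004.
Base term: 10 July 2004 + 20 years → 10 July 2024.
Opposition Stay Credit: +465 days → 18 October 2025.

October 18, 2025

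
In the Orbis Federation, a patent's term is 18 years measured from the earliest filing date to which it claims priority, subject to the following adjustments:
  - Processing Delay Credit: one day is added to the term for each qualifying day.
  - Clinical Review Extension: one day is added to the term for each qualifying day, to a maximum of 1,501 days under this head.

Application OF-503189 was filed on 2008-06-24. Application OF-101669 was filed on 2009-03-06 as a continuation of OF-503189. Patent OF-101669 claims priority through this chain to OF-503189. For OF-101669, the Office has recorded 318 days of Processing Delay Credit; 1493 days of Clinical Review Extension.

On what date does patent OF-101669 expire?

Earliest priority filing: 24 June 2008.
Base term: 24 June 2008 + 18 years → 24 June 2026.
Processing Delay Credit: +318 days → 8 May 2027.
Clinical Review Extension: 1493 days (within the 1501-day cap) → +1493 days → 9 June 2031.

2031-06-09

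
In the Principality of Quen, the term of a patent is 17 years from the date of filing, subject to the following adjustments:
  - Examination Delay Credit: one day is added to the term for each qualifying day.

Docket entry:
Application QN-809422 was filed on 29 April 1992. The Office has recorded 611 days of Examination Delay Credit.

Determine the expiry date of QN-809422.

Base term: filing date + 17 years → 29 April 2009.
Examination Delay Credit: +611 days → 31 December 2010.

December 31, 2010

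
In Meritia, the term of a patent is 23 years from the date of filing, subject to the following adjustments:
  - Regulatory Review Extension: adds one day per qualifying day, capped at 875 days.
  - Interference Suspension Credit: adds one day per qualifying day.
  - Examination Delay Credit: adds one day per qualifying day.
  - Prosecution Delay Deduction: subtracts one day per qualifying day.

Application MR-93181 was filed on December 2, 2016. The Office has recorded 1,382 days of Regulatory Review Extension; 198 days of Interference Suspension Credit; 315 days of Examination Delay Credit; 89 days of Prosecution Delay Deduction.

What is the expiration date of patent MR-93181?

Base term: filing date + 23 years → 2 December 2039.
Regulatory Review Extension: 1382 days claimed exceeds the 875-day cap, so +875 days → 25 April 2042.
Interference Suspension Credit: +198 days → 9 November 2042.
Examination Delay Credit: +315 days → 20 September 2043.
Prosecution Delay Deduction: −89 days → 23 June 2043.

2043-06-23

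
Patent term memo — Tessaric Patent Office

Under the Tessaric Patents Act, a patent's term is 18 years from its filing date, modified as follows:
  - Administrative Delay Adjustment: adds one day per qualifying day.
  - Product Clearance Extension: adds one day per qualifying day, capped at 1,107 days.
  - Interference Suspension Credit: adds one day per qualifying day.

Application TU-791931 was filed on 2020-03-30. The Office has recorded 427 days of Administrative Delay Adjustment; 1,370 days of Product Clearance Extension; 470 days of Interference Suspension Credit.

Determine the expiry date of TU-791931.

September 24, 2043

Base term: filing date + 18 years → 30 March 2038.
Administrative Delay Adjustment: +427 days → 31 May 2039.
Product Clearance Extension: 1370 days claimed exceeds the 1107-day cap, so +1107 days → 11 June 2042.
Interference Suspension Credit: +470 days → 24 September 2043.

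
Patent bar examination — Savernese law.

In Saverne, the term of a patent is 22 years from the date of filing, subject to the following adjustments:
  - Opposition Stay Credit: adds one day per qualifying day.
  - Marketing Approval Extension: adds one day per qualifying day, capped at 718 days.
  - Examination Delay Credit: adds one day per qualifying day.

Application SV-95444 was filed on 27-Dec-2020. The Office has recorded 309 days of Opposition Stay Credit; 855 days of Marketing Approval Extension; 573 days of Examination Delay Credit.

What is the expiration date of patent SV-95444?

Base term: filing date + 22 years → 27 December 2042.
Opposition Stay Credit: +309 days → 1 November 2043.
Marketing Approval Extension: 855 days claimed exceeds the 718-day cap, so +718 days → 19 October 2045.
Examination Delay Credit: +573 days → 15 May 2047.

May 15, 2047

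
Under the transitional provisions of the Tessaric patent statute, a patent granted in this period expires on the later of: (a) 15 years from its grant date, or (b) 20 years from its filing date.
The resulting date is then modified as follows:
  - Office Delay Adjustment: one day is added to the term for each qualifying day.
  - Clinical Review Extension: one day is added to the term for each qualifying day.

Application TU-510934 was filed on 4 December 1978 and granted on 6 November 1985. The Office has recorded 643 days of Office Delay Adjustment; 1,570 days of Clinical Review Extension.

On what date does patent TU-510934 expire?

(a) grant + 15 years → 6 November 2000.
(b) filing + 20 years → 4 December 1998.
Later of the two: 6 November 2000.
Office Delay Adjustment: +643 days → 11 August 2002.
Clinical Review Extension: +1570 days → 28 November 2006.

2006-11-28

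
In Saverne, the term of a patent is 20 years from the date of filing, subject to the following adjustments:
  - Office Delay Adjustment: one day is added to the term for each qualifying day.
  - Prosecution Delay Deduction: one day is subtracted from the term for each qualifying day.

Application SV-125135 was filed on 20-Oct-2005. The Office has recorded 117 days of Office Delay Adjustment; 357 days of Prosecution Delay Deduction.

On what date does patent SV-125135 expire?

2025-02-22

Base term: filing date + 20 years → 20 October 2025.
Office Delay Adjustment: +117 days → 14 February 2026.
Prosecution Delay Deduction: −357 days → 22 February 2025.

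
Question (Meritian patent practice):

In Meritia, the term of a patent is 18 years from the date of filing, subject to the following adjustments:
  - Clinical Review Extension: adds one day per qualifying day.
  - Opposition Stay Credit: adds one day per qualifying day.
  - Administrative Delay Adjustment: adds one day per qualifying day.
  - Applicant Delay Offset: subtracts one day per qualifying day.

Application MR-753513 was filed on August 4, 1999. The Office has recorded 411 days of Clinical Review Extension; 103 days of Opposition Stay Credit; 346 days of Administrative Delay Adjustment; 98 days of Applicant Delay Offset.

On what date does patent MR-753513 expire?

Base term: filing date + 18 years → 4 August 2017.
Clinical Review Extension: +411 days → 19 September 2018.
Opposition Stay Credit: +103 days → 31 December 2018.
Administrative Delay Adjustment: +346 days → 12 December 2019.
Applicant Delay Offset: −98 days → 5 September 2019.

September 5, 2019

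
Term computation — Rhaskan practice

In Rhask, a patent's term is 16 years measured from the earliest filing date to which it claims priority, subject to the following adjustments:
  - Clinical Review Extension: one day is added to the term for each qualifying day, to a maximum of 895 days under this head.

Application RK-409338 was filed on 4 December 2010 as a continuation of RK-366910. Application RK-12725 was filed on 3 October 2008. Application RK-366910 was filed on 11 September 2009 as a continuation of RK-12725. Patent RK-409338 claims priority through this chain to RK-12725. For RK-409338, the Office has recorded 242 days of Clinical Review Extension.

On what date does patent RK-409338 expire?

Earliest priority filing: 3 October 2008.
Base term: 3 October 2008 + 16 years → 3 October 2024.
Clinical Review Extension: 242 days (within the 895-day cap) → +242 days → 2 June 2025.

2025-06-02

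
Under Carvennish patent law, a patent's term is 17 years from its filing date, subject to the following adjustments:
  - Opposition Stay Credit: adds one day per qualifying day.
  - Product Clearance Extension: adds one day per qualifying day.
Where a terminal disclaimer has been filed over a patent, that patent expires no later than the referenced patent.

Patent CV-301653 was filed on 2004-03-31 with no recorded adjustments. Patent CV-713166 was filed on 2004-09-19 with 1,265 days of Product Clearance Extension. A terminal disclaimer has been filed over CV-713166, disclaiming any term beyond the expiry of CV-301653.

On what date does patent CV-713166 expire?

Natural term of CV-713166:
  Base: filing + 17 years → 19 September 2021.
  Product Clearance Extension: +1265 days → 7 March 2025.
Expiry of referenced patent CV-301653:
  Base: filing + 17 years → 31 March 2021.
Terminal disclaimer: CV-713166 expires on the earlier of 7 March 2025 and 31 March 2021.

2021-03-31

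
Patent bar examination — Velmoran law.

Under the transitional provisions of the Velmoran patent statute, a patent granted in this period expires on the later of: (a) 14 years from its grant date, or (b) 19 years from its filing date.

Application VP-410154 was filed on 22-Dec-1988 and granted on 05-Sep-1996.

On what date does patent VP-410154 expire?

2010-09-05

(a) grant + 14 years → 5 September 2010.
(b) filing + 19 years → 22 December 2007.
Later of the two: 5 September 2010.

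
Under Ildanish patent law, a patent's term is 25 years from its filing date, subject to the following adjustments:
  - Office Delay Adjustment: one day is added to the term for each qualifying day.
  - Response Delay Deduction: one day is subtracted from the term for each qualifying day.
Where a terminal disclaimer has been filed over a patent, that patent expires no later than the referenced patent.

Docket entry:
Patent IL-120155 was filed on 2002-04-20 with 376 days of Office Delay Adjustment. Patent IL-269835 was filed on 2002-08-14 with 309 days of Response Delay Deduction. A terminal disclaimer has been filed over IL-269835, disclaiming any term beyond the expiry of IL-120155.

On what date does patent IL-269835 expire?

October 9, 2026

Natural term of IL-269835:
  Base: filing + 25 years → 14 August 2027.
  Response Delay Deduction: −309 days → 9 October 2026.
Expiry of referenced patent IL-120155:
  Base: filing + 25 years → 20 April 2027.
  Office Delay Adjustment: +376 days → 30 April 2028.
Terminal disclaimer: IL-269835 expires on the earlier of 9 October 2026 and 30 April 2028.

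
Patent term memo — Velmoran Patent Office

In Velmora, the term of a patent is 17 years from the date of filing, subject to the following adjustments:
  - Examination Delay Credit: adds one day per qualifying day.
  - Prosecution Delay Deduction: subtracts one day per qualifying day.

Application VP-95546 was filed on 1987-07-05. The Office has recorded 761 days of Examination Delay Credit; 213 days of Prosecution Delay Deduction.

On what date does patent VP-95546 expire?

2006-01-04

Base term: filing date + 17 years → 5 July 2004.
Examination Delay Credit: +761 days → 5 August 2006.
Prosecution Delay Deduction: −213 days → 4 January 2006.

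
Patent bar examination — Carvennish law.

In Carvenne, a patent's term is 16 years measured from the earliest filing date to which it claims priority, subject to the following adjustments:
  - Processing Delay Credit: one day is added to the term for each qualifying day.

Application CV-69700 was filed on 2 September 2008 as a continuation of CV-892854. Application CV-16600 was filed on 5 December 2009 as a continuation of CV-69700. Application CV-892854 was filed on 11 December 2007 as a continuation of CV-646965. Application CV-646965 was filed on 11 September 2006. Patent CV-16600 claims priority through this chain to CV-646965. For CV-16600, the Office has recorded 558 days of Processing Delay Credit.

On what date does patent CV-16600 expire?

March 22, 2024

Earliest priority filing: 11 September 2006.
Base term: 11 September 2006 + 16 years → 11 September 2022.
Processing Delay Credit: +558 days → 22 March 2024.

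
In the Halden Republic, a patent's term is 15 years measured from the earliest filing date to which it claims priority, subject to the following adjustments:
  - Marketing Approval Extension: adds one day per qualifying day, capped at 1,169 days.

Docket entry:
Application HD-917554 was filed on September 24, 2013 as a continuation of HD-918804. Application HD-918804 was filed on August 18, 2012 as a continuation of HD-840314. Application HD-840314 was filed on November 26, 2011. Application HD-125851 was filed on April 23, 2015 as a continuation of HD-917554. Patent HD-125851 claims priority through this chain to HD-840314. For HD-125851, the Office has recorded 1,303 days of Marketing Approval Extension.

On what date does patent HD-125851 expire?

2030-02-07

Earliest priority filing: 26 November 2011.
Base term: 26 November 2011 + 15 years → 26 November 2026.
Marketing Approval Extension: 1303 days claimed exceeds the 1169-day cap, so +1169 days → 7 February 2030.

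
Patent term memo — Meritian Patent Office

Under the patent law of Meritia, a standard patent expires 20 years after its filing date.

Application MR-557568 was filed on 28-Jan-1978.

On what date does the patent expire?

1998-01-28

Filing date + 20 years → 28 January 1998.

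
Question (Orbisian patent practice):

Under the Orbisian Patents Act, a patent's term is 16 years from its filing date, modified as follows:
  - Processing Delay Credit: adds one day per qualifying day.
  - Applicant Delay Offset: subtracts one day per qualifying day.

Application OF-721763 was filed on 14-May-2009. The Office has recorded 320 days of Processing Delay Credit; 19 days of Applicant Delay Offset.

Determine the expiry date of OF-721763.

March 11, 2026

Base term: filing date + 16 years → 14 May 2025.
Processing Delay Credit: +320 days → 30 March 2026.
Applicant Delay Offset: −19 days → 11 March 2026.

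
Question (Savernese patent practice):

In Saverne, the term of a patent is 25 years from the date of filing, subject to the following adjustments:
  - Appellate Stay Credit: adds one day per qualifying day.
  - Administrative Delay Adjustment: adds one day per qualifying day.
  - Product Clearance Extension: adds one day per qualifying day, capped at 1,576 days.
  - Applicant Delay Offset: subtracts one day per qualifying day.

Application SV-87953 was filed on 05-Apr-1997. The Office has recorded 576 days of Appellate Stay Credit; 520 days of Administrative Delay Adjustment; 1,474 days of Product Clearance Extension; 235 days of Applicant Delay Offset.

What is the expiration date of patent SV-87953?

August 26, 2028

Base term: filing date + 25 years → 5 April 2022.
Appellate Stay Credit: +576 days → 2 November 2023.
Administrative Delay Adjustment: +520 days → 5 April 2025.
Product Clearance Extension: 1474 days (within the 1576-day cap) → +1474 days → 18 April 2029.
Applicant Delay Offset: −235 days → 26 August 2028.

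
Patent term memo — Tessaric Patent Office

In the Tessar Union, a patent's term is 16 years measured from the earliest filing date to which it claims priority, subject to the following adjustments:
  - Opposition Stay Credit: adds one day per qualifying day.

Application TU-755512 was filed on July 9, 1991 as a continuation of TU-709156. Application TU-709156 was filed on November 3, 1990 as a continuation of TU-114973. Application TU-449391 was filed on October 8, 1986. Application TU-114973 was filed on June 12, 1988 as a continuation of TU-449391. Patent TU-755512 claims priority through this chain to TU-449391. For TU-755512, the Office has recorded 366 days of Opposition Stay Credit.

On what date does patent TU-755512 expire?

Earliest priority filing: 8 October 1986.
Base term: 8 October 1986 + 16 years → 8 October 2002.
Opposition Stay Credit: +366 days → 9 October 2003.

2003-10-09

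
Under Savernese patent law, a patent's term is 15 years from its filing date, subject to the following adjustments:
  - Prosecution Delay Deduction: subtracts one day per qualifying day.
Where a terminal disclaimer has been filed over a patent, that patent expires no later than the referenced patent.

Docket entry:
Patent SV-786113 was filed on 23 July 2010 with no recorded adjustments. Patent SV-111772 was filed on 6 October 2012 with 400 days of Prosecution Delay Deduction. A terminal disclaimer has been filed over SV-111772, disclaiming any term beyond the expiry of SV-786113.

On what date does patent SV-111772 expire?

2025-07-23

Natural term of SV-111772:
  Base: filing + 15 years → 6 October 2027.
  Prosecution Delay Deduction: −400 days → 1 September 2026.
Expiry of referenced patent SV-786113:
  Base: filing + 15 years → 23 July 2025.
Terminal disclaimer: SV-111772 expires on the earlier of 1 September 2026 and 23 July 2025.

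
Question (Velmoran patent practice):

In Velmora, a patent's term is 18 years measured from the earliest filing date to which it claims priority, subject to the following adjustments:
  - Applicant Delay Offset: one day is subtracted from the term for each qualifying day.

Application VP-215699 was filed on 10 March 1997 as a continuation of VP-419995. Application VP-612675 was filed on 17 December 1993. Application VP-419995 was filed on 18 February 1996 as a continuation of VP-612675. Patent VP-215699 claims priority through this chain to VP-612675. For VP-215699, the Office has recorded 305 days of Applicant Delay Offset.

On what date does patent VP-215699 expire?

Earliest priority filing: 17 December 1993.
Base term: 17 December 1993 + 18 years → 17 December 2011.
Applicant Delay Offset: −305 days → 15 February 2011.

February 15, 2011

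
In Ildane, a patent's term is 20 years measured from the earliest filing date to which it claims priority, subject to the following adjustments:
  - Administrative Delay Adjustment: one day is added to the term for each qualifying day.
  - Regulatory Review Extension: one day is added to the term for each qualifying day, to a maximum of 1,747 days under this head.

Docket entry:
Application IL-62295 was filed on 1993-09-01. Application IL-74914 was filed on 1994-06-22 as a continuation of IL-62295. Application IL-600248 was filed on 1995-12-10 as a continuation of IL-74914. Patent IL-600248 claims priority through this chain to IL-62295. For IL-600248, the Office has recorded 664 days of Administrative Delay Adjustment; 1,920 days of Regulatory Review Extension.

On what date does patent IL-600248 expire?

April 8, 2020

Earliest priority filing: 1 September 1993.
Base term: 1 September 1993 + 20 years → 1 September 2013.
Administrative Delay Adjustment: +664 days → 27 June 2015.
Regulatory Review Extension: 1920 days claimed exceeds the 1747-day cap, so +1747 days → 8 April 2020.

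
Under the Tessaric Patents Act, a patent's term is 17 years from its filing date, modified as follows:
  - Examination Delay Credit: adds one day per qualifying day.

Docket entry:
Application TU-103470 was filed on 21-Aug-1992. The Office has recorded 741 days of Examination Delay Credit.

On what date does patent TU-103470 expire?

September 1, 2011

Base term: filing date + 17 years → 21 August 2009.
Examination Delay Credit: +741 days → 1 September 2011.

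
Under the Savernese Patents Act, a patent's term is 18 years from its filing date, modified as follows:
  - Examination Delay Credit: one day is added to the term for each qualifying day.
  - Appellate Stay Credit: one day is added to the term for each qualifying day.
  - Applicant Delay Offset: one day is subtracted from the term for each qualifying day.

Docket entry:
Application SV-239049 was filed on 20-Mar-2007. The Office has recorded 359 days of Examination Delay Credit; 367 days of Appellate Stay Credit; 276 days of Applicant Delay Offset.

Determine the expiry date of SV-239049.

2026-06-13

Base term: filing date + 18 years → 20 March 2025.
Examination Delay Credit: +359 days → 14 March 2026.
Appellate Stay Credit: +367 days → 16 March 2027.
Applicant Delay Offset: −276 days → 13 June 2026.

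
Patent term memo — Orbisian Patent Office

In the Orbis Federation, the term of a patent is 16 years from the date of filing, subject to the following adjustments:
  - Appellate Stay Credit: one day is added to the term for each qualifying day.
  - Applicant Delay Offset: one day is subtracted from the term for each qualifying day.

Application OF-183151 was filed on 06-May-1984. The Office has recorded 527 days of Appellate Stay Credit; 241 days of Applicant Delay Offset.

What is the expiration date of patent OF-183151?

Base term: filing date + 16 years → 6 May 2000.
Appellate Stay Credit: +527 days → 15 October 2001.
Applicant Delay Offset: −241 days → 16 February 2001.

February 16, 2001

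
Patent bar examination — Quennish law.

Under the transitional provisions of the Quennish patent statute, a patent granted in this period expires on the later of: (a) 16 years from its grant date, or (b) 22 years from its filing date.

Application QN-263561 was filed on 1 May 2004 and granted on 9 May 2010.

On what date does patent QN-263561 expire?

May 9, 2026

(a) grant + 16 years → 9 May 2026.
(b) filing + 22 years → 1 May 2026.
Later of the two: 9 May 2026.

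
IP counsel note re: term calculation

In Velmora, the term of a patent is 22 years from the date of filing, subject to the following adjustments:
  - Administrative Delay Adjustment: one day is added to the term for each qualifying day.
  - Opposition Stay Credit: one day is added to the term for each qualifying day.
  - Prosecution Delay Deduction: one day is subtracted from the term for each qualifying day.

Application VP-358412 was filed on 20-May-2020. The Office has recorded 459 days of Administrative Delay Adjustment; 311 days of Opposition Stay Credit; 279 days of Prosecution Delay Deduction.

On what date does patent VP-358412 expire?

September 23, 2043

Base term: filing date + 22 years → 20 May 2042.
Administrative Delay Adjustment: +459 days → 22 August 2043.
Opposition Stay Credit: +311 days → 28 June 2044.
Prosecution Delay Deduction: −279 days → 23 September 2043.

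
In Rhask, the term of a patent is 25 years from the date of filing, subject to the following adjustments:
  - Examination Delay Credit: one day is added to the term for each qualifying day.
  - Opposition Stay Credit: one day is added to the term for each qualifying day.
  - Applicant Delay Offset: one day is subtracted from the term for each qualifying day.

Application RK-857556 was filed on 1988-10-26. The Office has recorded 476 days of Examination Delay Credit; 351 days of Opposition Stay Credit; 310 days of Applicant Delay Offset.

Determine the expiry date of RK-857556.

Base term: filing date + 25 years → 26 October 2013.
Examination Delay Credit: +476 days → 14 February 2015.
Opposition Stay Credit: +351 days → 31 January 2016.
Applicant Delay Offset: −310 days → 27 March 2015.

2015-03-27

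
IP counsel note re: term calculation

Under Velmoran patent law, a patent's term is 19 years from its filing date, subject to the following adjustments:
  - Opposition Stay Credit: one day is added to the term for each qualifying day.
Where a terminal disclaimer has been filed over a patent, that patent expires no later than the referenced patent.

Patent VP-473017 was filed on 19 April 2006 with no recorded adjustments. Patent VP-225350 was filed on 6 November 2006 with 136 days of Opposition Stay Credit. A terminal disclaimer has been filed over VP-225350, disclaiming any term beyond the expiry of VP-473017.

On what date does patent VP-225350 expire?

2025-04-19

Natural term of VP-225350:
  Base: filing + 19 years → 6 November 2025.
  Opposition Stay Credit: +136 days → 22 March 2026.
Expiry of referenced patent VP-473017:
  Base: filing + 19 years → 19 April 2025.
Terminal disclaimer: VP-225350 expires on the earlier of 22 March 2026 and 19 April 2025.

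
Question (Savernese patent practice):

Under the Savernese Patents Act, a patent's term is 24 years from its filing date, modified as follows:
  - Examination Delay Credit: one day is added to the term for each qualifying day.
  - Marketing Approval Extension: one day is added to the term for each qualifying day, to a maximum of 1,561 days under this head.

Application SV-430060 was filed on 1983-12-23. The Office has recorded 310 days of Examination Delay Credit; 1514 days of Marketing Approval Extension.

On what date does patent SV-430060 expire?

Base term: filing date + 24 years → 23 December 2007.
Examination Delay Credit: +310 days → 28 October 2008.
Marketing Approval Extension: 1514 days (within the 1561-day cap) → +1514 days → 20 December 2012.

December 20, 2012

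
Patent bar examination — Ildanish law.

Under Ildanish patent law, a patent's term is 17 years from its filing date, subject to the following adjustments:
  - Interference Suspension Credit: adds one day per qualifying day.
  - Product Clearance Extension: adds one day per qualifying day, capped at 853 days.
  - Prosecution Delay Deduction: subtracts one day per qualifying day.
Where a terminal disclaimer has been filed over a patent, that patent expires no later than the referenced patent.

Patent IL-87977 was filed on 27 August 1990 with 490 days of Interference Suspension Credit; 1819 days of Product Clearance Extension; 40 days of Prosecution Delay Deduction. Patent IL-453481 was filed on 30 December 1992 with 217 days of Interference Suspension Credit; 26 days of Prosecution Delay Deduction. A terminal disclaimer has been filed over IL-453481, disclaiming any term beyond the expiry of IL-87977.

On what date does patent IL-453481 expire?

Natural term of IL-453481:
  Base: filing + 17 years → 30 December 2009.
  Interference Suspension Credit: +217 days → 4 August 2010.
  Prosecution Delay Deduction: −26 days → 9 July 2010.
Expiry of referenced patent IL-87977:
  Base: filing + 17 years → 27 August 2007.
  Interference Suspension Credit: +490 days → 29 December 2008.
  Product Clearance Extension: 1819 days claimed exceeds the 853-day cap, so +853 days → 1 May 2011.
  Prosecution Delay Deduction: −40 days → 22 March 2011.
Terminal disclaimer: IL-453481 expires on the earlier of 9 July 2010 and 22 March 2011.

2010-07-09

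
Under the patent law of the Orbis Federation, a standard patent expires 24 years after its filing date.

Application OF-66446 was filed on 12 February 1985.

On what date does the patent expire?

2009-02-12

Filing date + 24 years → 12 February 2009.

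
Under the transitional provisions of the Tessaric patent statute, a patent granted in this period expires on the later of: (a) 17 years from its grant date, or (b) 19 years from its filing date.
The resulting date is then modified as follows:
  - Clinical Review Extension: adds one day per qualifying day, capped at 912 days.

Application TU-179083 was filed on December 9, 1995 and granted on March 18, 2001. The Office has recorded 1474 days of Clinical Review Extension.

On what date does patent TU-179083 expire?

(a) grant + 17 years → 18 March 2018.
(b) filing + 19 years → 9 December 2014.
Later of the two: 18 March 2018.
Clinical Review Extension: 1474 days claimed exceeds the 912-day cap, so +912 days → 15 September 2020.

2020-09-15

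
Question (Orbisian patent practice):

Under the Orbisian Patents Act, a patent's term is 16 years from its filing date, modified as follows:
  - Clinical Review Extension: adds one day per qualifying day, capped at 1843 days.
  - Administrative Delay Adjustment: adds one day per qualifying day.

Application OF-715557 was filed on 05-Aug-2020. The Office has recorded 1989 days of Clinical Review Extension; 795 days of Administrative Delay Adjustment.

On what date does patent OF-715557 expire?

2043-10-26

Base term: filing date + 16 years → 5 August 2036.
Clinical Review Extension: 1989 days claimed exceeds the 1843-day cap, so +1843 days → 22 August 2041.
Administrative Delay Adjustment: +795 days → 26 October 2043.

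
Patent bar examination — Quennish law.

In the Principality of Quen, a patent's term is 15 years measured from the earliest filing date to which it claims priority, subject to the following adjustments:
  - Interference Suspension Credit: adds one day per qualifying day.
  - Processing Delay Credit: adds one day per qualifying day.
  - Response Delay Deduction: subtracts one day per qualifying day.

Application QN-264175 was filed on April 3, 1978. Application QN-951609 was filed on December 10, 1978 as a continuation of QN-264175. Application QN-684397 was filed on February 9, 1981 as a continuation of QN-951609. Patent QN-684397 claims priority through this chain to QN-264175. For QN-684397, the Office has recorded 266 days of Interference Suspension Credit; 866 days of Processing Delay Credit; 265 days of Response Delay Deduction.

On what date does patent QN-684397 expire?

Earliest priority filing: 3 April 1978.
Base term: 3 April 1978 + 15 years → 3 April 1993.
Interference Suspension Credit: +266 days → 25 December 1993.
Processing Delay Credit: +866 days → 9 May 1996.
Response Delay Deduction: −265 days → 18 August 1995.

August 18, 1995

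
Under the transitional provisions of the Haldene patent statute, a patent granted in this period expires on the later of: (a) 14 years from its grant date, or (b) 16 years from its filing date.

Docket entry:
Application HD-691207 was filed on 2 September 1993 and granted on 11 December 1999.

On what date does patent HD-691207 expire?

(a) grant + 14 years → 11 December 2013.
(b) filing + 16 years → 2 September 2009.
Later of the two: 11 December 2013.

2013-12-11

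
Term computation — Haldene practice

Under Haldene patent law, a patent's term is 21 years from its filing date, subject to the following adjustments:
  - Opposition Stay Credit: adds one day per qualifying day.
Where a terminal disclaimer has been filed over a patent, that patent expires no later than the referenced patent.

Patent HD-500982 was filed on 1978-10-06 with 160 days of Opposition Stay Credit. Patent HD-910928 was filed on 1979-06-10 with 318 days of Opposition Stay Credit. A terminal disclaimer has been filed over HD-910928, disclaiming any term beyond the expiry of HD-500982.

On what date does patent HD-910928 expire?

Natural term of HD-910928:
  Base: filing + 21 years → 10 June 2000.
  Opposition Stay Credit: +318 days → 24 April 2001.
Expiry of referenced patent HD-500982:
  Base: filing + 21 years → 6 October 1999.
  Opposition Stay Credit: +160 days → 14 March 2000.
Terminal disclaimer: HD-910928 expires on the earlier of 24 April 2001 and 14 March 2000.

March 14, 2000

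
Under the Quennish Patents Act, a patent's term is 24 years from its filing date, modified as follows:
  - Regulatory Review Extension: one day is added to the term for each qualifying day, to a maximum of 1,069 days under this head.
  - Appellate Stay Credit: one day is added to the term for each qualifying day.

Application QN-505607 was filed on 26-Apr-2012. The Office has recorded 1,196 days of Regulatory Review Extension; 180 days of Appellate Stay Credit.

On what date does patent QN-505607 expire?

Base term: filing date + 24 years → 26 April 2036.
Regulatory Review Extension: 1196 days claimed exceeds the 1069-day cap, so +1069 days → 31 March 2039.
Appellate Stay Credit: +180 days → 27 September 2039.

September 27, 2039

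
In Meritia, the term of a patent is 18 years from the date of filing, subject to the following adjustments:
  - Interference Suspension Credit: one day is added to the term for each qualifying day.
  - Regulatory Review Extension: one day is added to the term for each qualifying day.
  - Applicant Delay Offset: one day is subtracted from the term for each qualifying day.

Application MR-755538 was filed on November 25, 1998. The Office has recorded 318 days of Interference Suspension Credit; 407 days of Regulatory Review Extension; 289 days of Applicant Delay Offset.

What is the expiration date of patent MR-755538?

2018-02-04

Base term: filing date + 18 years → 25 November 2016.
Interference Suspension Credit: +318 days → 9 October 2017.
Regulatory Review Extension: +407 days → 20 November 2018.
Applicant Delay Offset: −289 days → 4 February 2018.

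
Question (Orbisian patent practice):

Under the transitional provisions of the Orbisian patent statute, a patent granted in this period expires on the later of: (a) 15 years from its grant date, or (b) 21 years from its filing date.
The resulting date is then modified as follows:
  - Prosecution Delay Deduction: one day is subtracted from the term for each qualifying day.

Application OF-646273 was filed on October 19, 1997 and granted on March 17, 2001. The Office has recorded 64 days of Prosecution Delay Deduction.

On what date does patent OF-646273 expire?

August 16, 2018

(a) grant + 15 years → 17 March 2016.
(b) filing + 21 years → 19 October 2018.
Later of the two: 19 October 2018.
Prosecution Delay Deduction: −64 days → 16 August 2018.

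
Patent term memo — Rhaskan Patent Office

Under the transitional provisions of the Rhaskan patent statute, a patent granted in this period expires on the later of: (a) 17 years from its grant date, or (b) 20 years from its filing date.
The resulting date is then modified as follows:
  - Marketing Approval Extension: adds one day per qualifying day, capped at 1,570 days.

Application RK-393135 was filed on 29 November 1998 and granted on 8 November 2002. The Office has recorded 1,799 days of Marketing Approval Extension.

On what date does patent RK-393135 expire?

(a) grant + 17 years → 8 November 2019.
(b) filing + 20 years → 29 November 2018.
Later of the two: 8 November 2019.
Marketing Approval Extension: 1799 days claimed exceeds the 1570-day cap, so +1570 days → 25 February 2024.

February 25, 2024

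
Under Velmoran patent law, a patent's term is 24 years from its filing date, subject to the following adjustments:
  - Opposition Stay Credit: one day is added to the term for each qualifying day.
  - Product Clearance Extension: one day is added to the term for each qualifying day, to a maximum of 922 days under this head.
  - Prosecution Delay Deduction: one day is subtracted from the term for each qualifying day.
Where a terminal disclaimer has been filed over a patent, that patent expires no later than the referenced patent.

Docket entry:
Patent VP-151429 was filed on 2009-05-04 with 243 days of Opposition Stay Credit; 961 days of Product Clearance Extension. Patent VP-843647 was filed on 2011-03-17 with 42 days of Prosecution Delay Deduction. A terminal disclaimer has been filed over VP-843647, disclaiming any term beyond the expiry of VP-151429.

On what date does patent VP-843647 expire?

2035-02-03

Natural term of VP-843647:
  Base: filing + 24 years → 17 March 2035.
  Prosecution Delay Deduction: −42 days → 3 February 2035.
Expiry of referenced patent VP-151429:
  Base: filing + 24 years → 4 May 2033.
  Opposition Stay Credit: +243 days → 2 January 2034.
  Product Clearance Extension: 961 days claimed exceeds the 922-day cap, so +922 days → 12 July 2036.
Terminal disclaimer: VP-843647 expires on the earlier of 3 February 2035 and 12 July 2036.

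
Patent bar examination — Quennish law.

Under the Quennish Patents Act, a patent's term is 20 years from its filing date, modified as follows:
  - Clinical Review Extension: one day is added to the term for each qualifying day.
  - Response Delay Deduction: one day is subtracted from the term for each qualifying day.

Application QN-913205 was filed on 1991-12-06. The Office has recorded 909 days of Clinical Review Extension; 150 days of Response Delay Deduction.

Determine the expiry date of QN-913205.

2014-01-03

Base term: filing date + 20 years → 6 December 2011.
Clinical Review Extension: +909 days → 2 June 2014.
Response Delay Deduction: −150 days → 3 January 2014.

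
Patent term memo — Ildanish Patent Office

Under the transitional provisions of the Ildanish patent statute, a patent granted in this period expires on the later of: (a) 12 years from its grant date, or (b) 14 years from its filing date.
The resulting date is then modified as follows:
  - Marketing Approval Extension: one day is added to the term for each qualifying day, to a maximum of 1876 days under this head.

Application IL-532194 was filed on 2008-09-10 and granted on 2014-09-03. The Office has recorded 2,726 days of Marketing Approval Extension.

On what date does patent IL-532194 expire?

October 23, 2031

(a) grant + 12 years → 3 September 2026.
(b) filing + 14 years → 10 September 2022.
Later of the two: 3 September 2026.
Marketing Approval Extension: 2726 days claimed exceeds the 1876-day cap, so +1876 days → 23 October 2031.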